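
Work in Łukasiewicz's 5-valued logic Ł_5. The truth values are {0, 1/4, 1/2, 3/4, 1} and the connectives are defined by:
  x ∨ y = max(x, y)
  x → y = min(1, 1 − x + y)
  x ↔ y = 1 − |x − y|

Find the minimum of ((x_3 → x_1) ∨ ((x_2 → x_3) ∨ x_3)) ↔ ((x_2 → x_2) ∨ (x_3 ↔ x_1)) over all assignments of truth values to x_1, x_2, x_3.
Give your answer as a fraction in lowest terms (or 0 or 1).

Take x_1 = 0, x_2 = 1, x_3 = 1/2:
x_3 → x_1 = 1/2 → 0 = 1/2
x_2 → x_3 = 1 → 1/2 = 1/2
(x_2 → x_3) ∨ x_3 = 1/2 ∨ 1/2 = 1/2
(x_3 → x_1) ∨ ((x_2 → x_3) ∨ x_3) = 1/2 ∨ 1/2 = 1/2
x_2 → x_2 = 1 → 1 = 1
x_3 ↔ x_1 = 1/2 ↔ 0 = 1/2
(x_2 → x_2) ∨ (x_3 ↔ x_1) = 1 ∨ 1/2 = 1
((x_3 → x_1) ∨ ((x_2 → x_3) ∨ x_3)) ↔ ((x_2 → x_2) ∨ (x_3 ↔ x_1)) = 1/2 ↔ 1 = 1/2
No assignment yields a value below 1/2, so this is the minimum.

1/2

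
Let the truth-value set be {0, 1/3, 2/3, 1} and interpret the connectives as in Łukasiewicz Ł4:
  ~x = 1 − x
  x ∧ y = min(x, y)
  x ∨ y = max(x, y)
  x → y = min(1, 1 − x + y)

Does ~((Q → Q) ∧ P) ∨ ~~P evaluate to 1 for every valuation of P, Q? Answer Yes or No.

Counterexample: take P = 1/3, Q = 0.
Q → Q = 0 → 0 = 1
(Q → Q) ∧ P = 1 ∧ 1/3 = 1/3
~((Q → Q) ∧ P) = ~1/3 = 2/3
~P = ~1/3 = 2/3
~~P = ~2/3 = 1/3
~((Q → Q) ∧ P) ∨ ~~P = 2/3 ∨ 1/3 = 2/3
This gives 2/3 ≠ 1.

No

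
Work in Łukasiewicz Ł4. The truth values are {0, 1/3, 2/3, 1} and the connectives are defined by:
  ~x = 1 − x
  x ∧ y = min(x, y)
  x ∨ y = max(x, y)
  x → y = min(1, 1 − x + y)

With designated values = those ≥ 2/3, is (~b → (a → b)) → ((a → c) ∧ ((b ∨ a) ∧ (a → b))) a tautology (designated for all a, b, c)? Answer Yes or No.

No

Counterexample: take a = 0, b = 0, c = 0.
~b = ~0 = 1
a → b = 0 → 0 = 1
~b → (a → b) = 1 → 1 = 1
a → c = 0 → 0 = 1
b ∨ a = 0 ∨ 0 = 0
a → b = 0 → 0 = 1
(b ∨ a) ∧ (a → b) = 0 ∧ 1 = 0
(a → c) ∧ ((b ∨ a) ∧ (a → b)) = 1 ∧ 0 = 0
(~b → (a → b)) → ((a → c) ∧ ((b ∨ a) ∧ (a → b))) = 1 → 0 = 0
This gives 0, which is below 2/3.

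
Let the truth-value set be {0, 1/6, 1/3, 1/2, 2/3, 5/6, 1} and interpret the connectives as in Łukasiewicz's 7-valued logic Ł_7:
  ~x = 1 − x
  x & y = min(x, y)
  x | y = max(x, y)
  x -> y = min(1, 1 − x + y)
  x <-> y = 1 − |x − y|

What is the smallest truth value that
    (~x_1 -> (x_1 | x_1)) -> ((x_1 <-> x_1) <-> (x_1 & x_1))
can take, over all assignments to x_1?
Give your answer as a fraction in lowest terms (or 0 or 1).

1/2

Take x_1 = 1/2:
~x_1 = ~1/2 = 1/2
x_1 | x_1 = 1/2 | 1/2 = 1/2
~x_1 -> (x_1 | x_1) = 1/2 -> 1/2 = 1
x_1 <-> x_1 = 1/2 <-> 1/2 = 1
x_1 & x_1 = 1/2 & 1/2 = 1/2
(x_1 <-> x_1) <-> (x_1 & x_1) = 1 <-> 1/2 = 1/2
(~x_1 -> (x_1 | x_1)) -> ((x_1 <-> x_1) <-> (x_1 & x_1)) = 1 -> 1/2 = 1/2
No assignment yields a value below 1/2, so this is the minimum.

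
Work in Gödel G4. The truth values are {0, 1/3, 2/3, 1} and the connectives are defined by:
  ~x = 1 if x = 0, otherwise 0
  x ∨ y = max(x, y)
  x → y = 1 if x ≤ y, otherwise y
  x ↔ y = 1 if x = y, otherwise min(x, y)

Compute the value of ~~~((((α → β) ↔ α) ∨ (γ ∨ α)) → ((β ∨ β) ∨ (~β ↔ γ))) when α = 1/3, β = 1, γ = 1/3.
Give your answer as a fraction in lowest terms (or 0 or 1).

α → β = 1/3 → 1 = 1
(α → β) ↔ α = 1 ↔ 1/3 = 1/3
γ ∨ α = 1/3 ∨ 1/3 = 1/3
((α → β) ↔ α) ∨ (γ ∨ α) = 1/3 ∨ 1/3 = 1/3
β ∨ β = 1 ∨ 1 = 1
~β = ~1 = 0
~β ↔ γ = 0 ↔ 1/3 = 0
(β ∨ β) ∨ (~β ↔ γ) = 1 ∨ 0 = 1
(((α → β) ↔ α) ∨ (γ ∨ α)) → ((β ∨ β) ∨ (~β ↔ γ)) = 1/3 → 1 = 1
~((((α → β) ↔ α) ∨ (γ ∨ α)) → ((β ∨ β) ∨ (~β ↔ γ))) = ~1 = 0
~~((((α → β) ↔ α) ∨ (γ ∨ α)) → ((β ∨ β) ∨ (~β ↔ γ))) = ~0 = 1
~~~((((α → β) ↔ α) ∨ (γ ∨ α)) → ((β ∨ β) ∨ (~β ↔ γ))) = ~1 = 0

0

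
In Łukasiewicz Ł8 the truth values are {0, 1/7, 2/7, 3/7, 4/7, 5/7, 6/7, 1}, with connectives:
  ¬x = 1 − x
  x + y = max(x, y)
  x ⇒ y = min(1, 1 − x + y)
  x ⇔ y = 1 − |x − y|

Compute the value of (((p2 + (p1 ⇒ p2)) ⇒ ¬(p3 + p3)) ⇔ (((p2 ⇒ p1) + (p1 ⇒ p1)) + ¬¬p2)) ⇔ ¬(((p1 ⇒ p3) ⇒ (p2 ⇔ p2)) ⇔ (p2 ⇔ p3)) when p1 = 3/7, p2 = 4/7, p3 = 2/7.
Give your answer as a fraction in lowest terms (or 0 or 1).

4/7

p1 ⇒ p2 = 3/7 ⇒ 4/7 = 1
p2 + (p1 ⇒ p2) = 4/7 + 1 = 1
p3 + p3 = 2/7 + 2/7 = 2/7
¬(p3 + p3) = ¬2/7 = 5/7
(p2 + (p1 ⇒ p2)) ⇒ ¬(p3 + p3) = 1 ⇒ 5/7 = 5/7
p2 ⇒ p1 = 4/7 ⇒ 3/7 = 6/7
p1 ⇒ p1 = 3/7 ⇒ 3/7 = 1
(p2 ⇒ p1) + (p1 ⇒ p1) = 6/7 + 1 = 1
¬p2 = ¬4/7 = 3/7
¬¬p2 = ¬3/7 = 4/7
((p2 ⇒ p1) + (p1 ⇒ p1)) + ¬¬p2 = 1 + 4/7 = 1
((p2 + (p1 ⇒ p2)) ⇒ ¬(p3 + p3)) ⇔ (((p2 ⇒ p1) + (p1 ⇒ p1)) + ¬¬p2) = 5/7 ⇔ 1 = 5/7
p1 ⇒ p3 = 3/7 ⇒ 2/7 = 6/7
p2 ⇔ p2 = 4/7 ⇔ 4/7 = 1
(p1 ⇒ p3) ⇒ (p2 ⇔ p2) = 6/7 ⇒ 1 = 1
p2 ⇔ p3 = 4/7 ⇔ 2/7 = 5/7
((p1 ⇒ p3) ⇒ (p2 ⇔ p2)) ⇔ (p2 ⇔ p3) = 1 ⇔ 5/7 = 5/7
¬(((p1 ⇒ p3) ⇒ (p2 ⇔ p2)) ⇔ (p2 ⇔ p3)) = ¬5/7 = 2/7
(((p2 + (p1 ⇒ p2)) ⇒ ¬(p3 + p3)) ⇔ (((p2 ⇒ p1) + (p1 ⇒ p1)) + ¬¬p2)) ⇔ ¬(((p1 ⇒ p3) ⇒ (p2 ⇔ p2)) ⇔ (p2 ⇔ p3)) = 5/7 ⇔ 2/7 = 4/7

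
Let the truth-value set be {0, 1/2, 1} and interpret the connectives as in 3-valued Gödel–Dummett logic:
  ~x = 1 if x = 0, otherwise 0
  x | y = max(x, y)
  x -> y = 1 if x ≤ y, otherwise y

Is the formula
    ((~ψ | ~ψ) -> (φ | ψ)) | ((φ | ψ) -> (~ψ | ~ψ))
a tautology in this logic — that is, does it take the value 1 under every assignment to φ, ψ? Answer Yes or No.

Yes

φ = 0, ψ = 0 ↦ 1
φ = 0, ψ = 1/2 ↦ 1
φ = 0, ψ = 1 ↦ 1
φ = 1/2, ψ = 0 ↦ 1
φ = 1/2, ψ = 1/2 ↦ 1
φ = 1/2, ψ = 1 ↦ 1
φ = 1, ψ = 0 ↦ 1
φ = 1, ψ = 1/2 ↦ 1
φ = 1, ψ = 1 ↦ 1
Every assignment gives a value ≥ 1.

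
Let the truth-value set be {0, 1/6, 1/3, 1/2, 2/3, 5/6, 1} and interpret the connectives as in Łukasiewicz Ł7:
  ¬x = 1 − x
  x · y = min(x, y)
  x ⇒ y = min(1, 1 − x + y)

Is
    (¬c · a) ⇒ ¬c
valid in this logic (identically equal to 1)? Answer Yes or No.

Yes

At a = 1/3, c = 1/2, for instance:
¬c = ¬1/2 = 1/2
¬c · a = 1/2 · 1/3 = 1/3
(¬c · a) ⇒ ¬c = 1/3 ⇒ 1/2 = 1
and checking the remaining 48 assignments likewise gives ≥ 1 in every case.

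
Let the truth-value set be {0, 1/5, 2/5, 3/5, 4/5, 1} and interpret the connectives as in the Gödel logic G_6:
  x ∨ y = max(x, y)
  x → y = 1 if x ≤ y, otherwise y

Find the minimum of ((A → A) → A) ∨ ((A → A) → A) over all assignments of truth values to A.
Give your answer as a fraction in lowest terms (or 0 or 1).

Take A = 0:
A → A = 0 → 0 = 1
(A → A) → A = 1 → 0 = 0
A → A = 0 → 0 = 1
(A → A) → A = 1 → 0 = 0
((A → A) → A) ∨ ((A → A) → A) = 0 ∨ 0 = 0
No assignment yields a value below 0, so this is the minimum.

0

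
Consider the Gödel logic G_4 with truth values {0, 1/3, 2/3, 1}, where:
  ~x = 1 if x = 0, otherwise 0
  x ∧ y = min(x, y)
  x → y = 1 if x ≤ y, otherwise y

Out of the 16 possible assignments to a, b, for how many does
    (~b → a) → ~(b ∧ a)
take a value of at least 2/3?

7

a = 0, b = 0 ↦ 1  ≥
a = 0, b = 1/3 ↦ 1  ≥
a = 0, b = 2/3 ↦ 1  ≥
a = 0, b = 1 ↦ 1  ≥
a = 1/3, b = 0 ↦ 1  ≥
a = 1/3, b = 1/3 ↦ 0  <
a = 1/3, b = 2/3 ↦ 0  <
a = 1/3, b = 1 ↦ 0  <
a = 2/3, b = 0 ↦ 1  ≥
a = 2/3, b = 1/3 ↦ 0  <
a = 2/3, b = 2/3 ↦ 0  <
a = 2/3, b = 1 ↦ 0  <
a = 1, b = 0 ↦ 1  ≥
a = 1, b = 1/3 ↦ 0  <
a = 1, b = 2/3 ↦ 0  <
a = 1, b = 1 ↦ 0  <
So 7 of the 16 assignments meet the threshold.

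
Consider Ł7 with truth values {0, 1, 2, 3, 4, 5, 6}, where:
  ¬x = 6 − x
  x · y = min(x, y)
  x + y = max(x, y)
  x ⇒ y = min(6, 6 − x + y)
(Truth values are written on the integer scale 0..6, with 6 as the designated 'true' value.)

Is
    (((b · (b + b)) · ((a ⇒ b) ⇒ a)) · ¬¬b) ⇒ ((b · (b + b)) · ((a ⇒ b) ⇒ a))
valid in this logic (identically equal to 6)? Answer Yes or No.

At a = 0, b = 3, for instance:
b + b = 3 + 3 = 3
b · (b + b) = 3 · 3 = 3
a ⇒ b = 0 ⇒ 3 = 6
(a ⇒ b) ⇒ a = 6 ⇒ 0 = 0
(b · (b + b)) · ((a ⇒ b) ⇒ a) = 3 · 0 = 0
¬b = ¬3 = 3
¬¬b = ¬3 = 3
((b · (b + b)) · ((a ⇒ b) ⇒ a)) · ¬¬b = 0 · 3 = 0
(((b · (b + b)) · ((a ⇒ b) ⇒ a)) · ¬¬b) ⇒ ((b · (b + b)) · ((a ⇒ b) ⇒ a)) = 0 ⇒ 0 = 6
and checking the remaining 48 assignments likewise gives ≥ 6 in every case.

Yes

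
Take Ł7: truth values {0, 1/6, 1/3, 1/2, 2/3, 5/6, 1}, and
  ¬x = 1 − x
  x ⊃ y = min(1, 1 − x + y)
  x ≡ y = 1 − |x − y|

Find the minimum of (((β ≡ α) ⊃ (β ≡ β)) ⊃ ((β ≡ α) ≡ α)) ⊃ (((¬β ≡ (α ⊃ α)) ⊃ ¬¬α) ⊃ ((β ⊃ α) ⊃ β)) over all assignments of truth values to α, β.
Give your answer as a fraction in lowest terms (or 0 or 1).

Take α = 2/3, β = 1/3:
β ≡ α = 1/3 ≡ 2/3 = 2/3
β ≡ β = 1/3 ≡ 1/3 = 1
(β ≡ α) ⊃ (β ≡ β) = 2/3 ⊃ 1 = 1
β ≡ α = 1/3 ≡ 2/3 = 2/3
(β ≡ α) ≡ α = 2/3 ≡ 2/3 = 1
((β ≡ α) ⊃ (β ≡ β)) ⊃ ((β ≡ α) ≡ α) = 1 ⊃ 1 = 1
¬β = ¬1/3 = 2/3
α ⊃ α = 2/3 ⊃ 2/3 = 1
¬β ≡ (α ⊃ α) = 2/3 ≡ 1 = 2/3
¬α = ¬2/3 = 1/3
¬¬α = ¬1/3 = 2/3
(¬β ≡ (α ⊃ α)) ⊃ ¬¬α = 2/3 ⊃ 2/3 = 1
β ⊃ α = 1/3 ⊃ 2/3 = 1
(β ⊃ α) ⊃ β = 1 ⊃ 1/3 = 1/3
((¬β ≡ (α ⊃ α)) ⊃ ¬¬α) ⊃ ((β ⊃ α) ⊃ β) = 1 ⊃ 1/3 = 1/3
(((β ≡ α) ⊃ (β ≡ β)) ⊃ ((β ≡ α) ≡ α)) ⊃ (((¬β ≡ (α ⊃ α)) ⊃ ¬¬α) ⊃ ((β ⊃ α) ⊃ β)) = 1 ⊃ 1/3 = 1/3
No assignment yields a value below 1/3, so this is the minimum.

1/3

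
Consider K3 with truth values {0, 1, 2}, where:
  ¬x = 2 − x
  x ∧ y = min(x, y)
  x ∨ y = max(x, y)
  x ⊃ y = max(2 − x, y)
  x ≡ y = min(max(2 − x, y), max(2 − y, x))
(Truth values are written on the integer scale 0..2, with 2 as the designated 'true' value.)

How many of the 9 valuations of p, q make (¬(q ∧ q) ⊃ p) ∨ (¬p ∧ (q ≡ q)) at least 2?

6

p = 0, q = 0 ↦ 2  ≥
p = 0, q = 1 ↦ 1  <
p = 0, q = 2 ↦ 2  ≥
p = 1, q = 0 ↦ 1  <
p = 1, q = 1 ↦ 1  <
p = 1, q = 2 ↦ 2  ≥
p = 2, q = 0 ↦ 2  ≥
p = 2, q = 1 ↦ 2  ≥
p = 2, q = 2 ↦ 2  ≥
So 6 of the 9 assignments meet the threshold.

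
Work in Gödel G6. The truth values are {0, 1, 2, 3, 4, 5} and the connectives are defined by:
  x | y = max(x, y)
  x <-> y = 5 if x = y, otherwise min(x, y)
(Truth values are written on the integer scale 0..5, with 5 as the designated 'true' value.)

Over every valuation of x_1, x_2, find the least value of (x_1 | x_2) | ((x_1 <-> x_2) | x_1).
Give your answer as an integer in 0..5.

1

Take x_1 = 0, x_2 = 1:
x_1 | x_2 = 0 | 1 = 1
x_1 <-> x_2 = 0 <-> 1 = 0
(x_1 <-> x_2) | x_1 = 0 | 0 = 0
(x_1 | x_2) | ((x_1 <-> x_2) | x_1) = 1 | 0 = 1
No assignment yields a value below 1, so this is the minimum.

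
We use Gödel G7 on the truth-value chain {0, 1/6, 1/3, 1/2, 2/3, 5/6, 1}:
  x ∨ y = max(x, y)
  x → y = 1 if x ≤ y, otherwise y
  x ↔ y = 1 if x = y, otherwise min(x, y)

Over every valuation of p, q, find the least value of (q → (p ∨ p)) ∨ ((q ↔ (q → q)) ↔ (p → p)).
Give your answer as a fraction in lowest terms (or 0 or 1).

1/6

Take p = 0, q = 1/6:
p ∨ p = 0 ∨ 0 = 0
q → (p ∨ p) = 1/6 → 0 = 0
q → q = 1/6 → 1/6 = 1
q ↔ (q → q) = 1/6 ↔ 1 = 1/6
p → p = 0 → 0 = 1
(q ↔ (q → q)) ↔ (p → p) = 1/6 ↔ 1 = 1/6
(q → (p ∨ p)) ∨ ((q ↔ (q → q)) ↔ (p → p)) = 0 ∨ 1/6 = 1/6
No assignment yields a value below 1/6, so this is the minimum.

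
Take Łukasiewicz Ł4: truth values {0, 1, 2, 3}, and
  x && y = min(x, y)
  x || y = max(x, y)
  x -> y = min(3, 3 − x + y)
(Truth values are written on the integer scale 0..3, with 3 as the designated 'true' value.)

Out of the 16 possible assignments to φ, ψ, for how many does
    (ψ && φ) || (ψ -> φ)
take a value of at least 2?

13

φ = 0, ψ = 0 ↦ 3  ≥
φ = 0, ψ = 1 ↦ 2  ≥
φ = 0, ψ = 2 ↦ 1  <
φ = 0, ψ = 3 ↦ 0  <
φ = 1, ψ = 0 ↦ 3  ≥
φ = 1, ψ = 1 ↦ 3  ≥
φ = 1, ψ = 2 ↦ 2  ≥
φ = 1, ψ = 3 ↦ 1  <
φ = 2, ψ = 0 ↦ 3  ≥
φ = 2, ψ = 1 ↦ 3  ≥
φ = 2, ψ = 2 ↦ 3  ≥
φ = 2, ψ = 3 ↦ 2  ≥
φ = 3, ψ = 0 ↦ 3  ≥
φ = 3, ψ = 1 ↦ 3  ≥
φ = 3, ψ = 2 ↦ 3  ≥
φ = 3, ψ = 3 ↦ 3  ≥
So 13 of the 16 assignments meet the threshold.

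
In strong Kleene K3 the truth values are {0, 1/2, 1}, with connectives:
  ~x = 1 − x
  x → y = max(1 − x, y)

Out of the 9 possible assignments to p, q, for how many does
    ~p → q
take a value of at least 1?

5

p = 0, q = 0 ↦ 0  <
p = 0, q = 1/2 ↦ 1/2  <
p = 0, q = 1 ↦ 1  ≥
p = 1/2, q = 0 ↦ 1/2  <
p = 1/2, q = 1/2 ↦ 1/2  <
p = 1/2, q = 1 ↦ 1  ≥
p = 1, q = 0 ↦ 1  ≥
p = 1, q = 1/2 ↦ 1  ≥
p = 1, q = 1 ↦ 1  ≥
So 5 of the 9 assignments meet the threshold.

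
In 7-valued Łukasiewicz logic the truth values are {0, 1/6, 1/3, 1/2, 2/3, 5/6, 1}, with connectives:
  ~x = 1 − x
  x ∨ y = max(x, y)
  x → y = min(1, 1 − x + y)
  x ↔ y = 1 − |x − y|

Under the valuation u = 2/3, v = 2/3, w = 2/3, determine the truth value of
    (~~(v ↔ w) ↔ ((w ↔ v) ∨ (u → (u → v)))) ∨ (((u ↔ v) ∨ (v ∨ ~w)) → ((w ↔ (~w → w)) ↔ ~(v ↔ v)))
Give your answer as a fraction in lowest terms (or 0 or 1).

1

v ↔ w = 2/3 ↔ 2/3 = 1
~(v ↔ w) = ~1 = 0
~~(v ↔ w) = ~0 = 1
w ↔ v = 2/3 ↔ 2/3 = 1
u → v = 2/3 → 2/3 = 1
u → (u → v) = 2/3 → 1 = 1
(w ↔ v) ∨ (u → (u → v)) = 1 ∨ 1 = 1
~~(v ↔ w) ↔ ((w ↔ v) ∨ (u → (u → v))) = 1 ↔ 1 = 1
u ↔ v = 2/3 ↔ 2/3 = 1
~w = ~2/3 = 1/3
v ∨ ~w = 2/3 ∨ 1/3 = 2/3
(u ↔ v) ∨ (v ∨ ~w) = 1 ∨ 2/3 = 1
~w = ~2/3 = 1/3
~w → w = 1/3 → 2/3 = 1
w ↔ (~w → w) = 2/3 ↔ 1 = 2/3
v ↔ v = 2/3 ↔ 2/3 = 1
~(v ↔ v) = ~1 = 0
(w ↔ (~w → w)) ↔ ~(v ↔ v) = 2/3 ↔ 0 = 1/3
((u ↔ v) ∨ (v ∨ ~w)) → ((w ↔ (~w → w)) ↔ ~(v ↔ v)) = 1 → 1/3 = 1/3
(~~(v ↔ w) ↔ ((w ↔ v) ∨ (u → (u → v)))) ∨ (((u ↔ v) ∨ (v ∨ ~w)) → ((w ↔ (~w → w)) ↔ ~(v ↔ v))) = 1 ∨ 1/3 = 1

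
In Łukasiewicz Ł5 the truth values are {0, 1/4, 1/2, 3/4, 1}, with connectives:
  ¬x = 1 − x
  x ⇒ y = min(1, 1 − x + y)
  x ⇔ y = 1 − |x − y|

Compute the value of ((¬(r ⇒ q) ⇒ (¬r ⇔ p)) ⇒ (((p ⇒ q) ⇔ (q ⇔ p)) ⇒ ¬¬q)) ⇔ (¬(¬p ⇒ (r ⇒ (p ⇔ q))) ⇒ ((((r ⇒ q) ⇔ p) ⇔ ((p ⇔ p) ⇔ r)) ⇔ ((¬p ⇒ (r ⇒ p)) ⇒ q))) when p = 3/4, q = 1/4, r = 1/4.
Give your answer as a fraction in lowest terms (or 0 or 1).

r ⇒ q = 1/4 ⇒ 1/4 = 1
¬(r ⇒ q) = ¬1 = 0
¬r = ¬1/4 = 3/4
¬r ⇔ p = 3/4 ⇔ 3/4 = 1
¬(r ⇒ q) ⇒ (¬r ⇔ p) = 0 ⇒ 1 = 1
p ⇒ q = 3/4 ⇒ 1/4 = 1/2
q ⇔ p = 1/4 ⇔ 3/4 = 1/2
(p ⇒ q) ⇔ (q ⇔ p) = 1/2 ⇔ 1/2 = 1
¬q = ¬1/4 = 3/4
¬¬q = ¬3/4 = 1/4
((p ⇒ q) ⇔ (q ⇔ p)) ⇒ ¬¬q = 1 ⇒ 1/4 = 1/4
(¬(r ⇒ q) ⇒ (¬r ⇔ p)) ⇒ (((p ⇒ q) ⇔ (q ⇔ p)) ⇒ ¬¬q) = 1 ⇒ 1/4 = 1/4
¬p = ¬3/4 = 1/4
p ⇔ q = 3/4 ⇔ 1/4 = 1/2
r ⇒ (p ⇔ q) = 1/4 ⇒ 1/2 = 1
¬p ⇒ (r ⇒ (p ⇔ q)) = 1/4 ⇒ 1 = 1
¬(¬p ⇒ (r ⇒ (p ⇔ q))) = ¬1 = 0
r ⇒ q = 1/4 ⇒ 1/4 = 1
(r ⇒ q) ⇔ p = 1 ⇔ 3/4 = 3/4
p ⇔ p = 3/4 ⇔ 3/4 = 1
(p ⇔ p) ⇔ r = 1 ⇔ 1/4 = 1/4
((r ⇒ q) ⇔ p) ⇔ ((p ⇔ p) ⇔ r) = 3/4 ⇔ 1/4 = 1/2
¬p = ¬3/4 = 1/4
r ⇒ p = 1/4 ⇒ 3/4 = 1
¬p ⇒ (r ⇒ p) = 1/4 ⇒ 1 = 1
(¬p ⇒ (r ⇒ p)) ⇒ q = 1 ⇒ 1/4 = 1/4
(((r ⇒ q) ⇔ p) ⇔ ((p ⇔ p) ⇔ r)) ⇔ ((¬p ⇒ (r ⇒ p)) ⇒ q) = 1/2 ⇔ 1/4 = 3/4
¬(¬p ⇒ (r ⇒ (p ⇔ q))) ⇒ ((((r ⇒ q) ⇔ p) ⇔ ((p ⇔ p) ⇔ r)) ⇔ ((¬p ⇒ (r ⇒ p)) ⇒ q)) = 0 ⇒ 3/4 = 1
((¬(r ⇒ q) ⇒ (¬r ⇔ p)) ⇒ (((p ⇒ q) ⇔ (q ⇔ p)) ⇒ ¬¬q)) ⇔ (¬(¬p ⇒ (r ⇒ (p ⇔ q))) ⇒ ((((r ⇒ q) ⇔ p) ⇔ ((p ⇔ p) ⇔ r)) ⇔ ((¬p ⇒ (r ⇒ p)) ⇒ q))) = 1/4 ⇔ 1 = 1/4

1/4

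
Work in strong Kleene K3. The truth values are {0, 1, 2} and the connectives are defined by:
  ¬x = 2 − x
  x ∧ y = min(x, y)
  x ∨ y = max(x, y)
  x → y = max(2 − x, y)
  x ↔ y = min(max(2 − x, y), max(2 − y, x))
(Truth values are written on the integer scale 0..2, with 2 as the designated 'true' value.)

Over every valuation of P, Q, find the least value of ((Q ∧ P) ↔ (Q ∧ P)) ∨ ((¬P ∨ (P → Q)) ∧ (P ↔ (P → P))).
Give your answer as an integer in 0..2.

Take P = 1, Q = 1:
Q ∧ P = 1 ∧ 1 = 1
Q ∧ P = 1 ∧ 1 = 1
(Q ∧ P) ↔ (Q ∧ P) = 1 ↔ 1 = 1
¬P = ¬1 = 1
P → Q = 1 → 1 = 1
¬P ∨ (P → Q) = 1 ∨ 1 = 1
P → P = 1 → 1 = 1
P ↔ (P → P) = 1 ↔ 1 = 1
(¬P ∨ (P → Q)) ∧ (P ↔ (P → P)) = 1 ∧ 1 = 1
((Q ∧ P) ↔ (Q ∧ P)) ∨ ((¬P ∨ (P → Q)) ∧ (P ↔ (P → P))) = 1 ∨ 1 = 1
No assignment yields a value below 1, so this is the minimum.

1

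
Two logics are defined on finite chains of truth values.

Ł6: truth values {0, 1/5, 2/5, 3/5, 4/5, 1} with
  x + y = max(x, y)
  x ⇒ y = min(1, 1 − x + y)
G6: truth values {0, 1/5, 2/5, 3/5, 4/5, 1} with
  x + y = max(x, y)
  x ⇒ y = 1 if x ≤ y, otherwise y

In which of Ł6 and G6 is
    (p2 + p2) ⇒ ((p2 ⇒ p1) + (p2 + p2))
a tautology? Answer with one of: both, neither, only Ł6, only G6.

In Ł6: every assignment gives 1 — tautology.
In G6: every assignment gives 1 — tautology.

both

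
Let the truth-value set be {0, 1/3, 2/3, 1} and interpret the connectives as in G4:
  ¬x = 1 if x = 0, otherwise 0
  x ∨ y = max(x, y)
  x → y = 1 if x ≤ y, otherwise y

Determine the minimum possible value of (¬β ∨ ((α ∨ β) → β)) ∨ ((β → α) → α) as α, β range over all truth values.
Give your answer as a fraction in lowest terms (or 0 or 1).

2/3

Take α = 2/3, β = 1/3:
¬β = ¬1/3 = 0
α ∨ β = 2/3 ∨ 1/3 = 2/3
(α ∨ β) → β = 2/3 → 1/3 = 1/3
¬β ∨ ((α ∨ β) → β) = 0 ∨ 1/3 = 1/3
β → α = 1/3 → 2/3 = 1
(β → α) → α = 1 → 2/3 = 2/3
(¬β ∨ ((α ∨ β) → β)) ∨ ((β → α) → α) = 1/3 ∨ 2/3 = 2/3
No assignment yields a value below 2/3, so this is the minimum.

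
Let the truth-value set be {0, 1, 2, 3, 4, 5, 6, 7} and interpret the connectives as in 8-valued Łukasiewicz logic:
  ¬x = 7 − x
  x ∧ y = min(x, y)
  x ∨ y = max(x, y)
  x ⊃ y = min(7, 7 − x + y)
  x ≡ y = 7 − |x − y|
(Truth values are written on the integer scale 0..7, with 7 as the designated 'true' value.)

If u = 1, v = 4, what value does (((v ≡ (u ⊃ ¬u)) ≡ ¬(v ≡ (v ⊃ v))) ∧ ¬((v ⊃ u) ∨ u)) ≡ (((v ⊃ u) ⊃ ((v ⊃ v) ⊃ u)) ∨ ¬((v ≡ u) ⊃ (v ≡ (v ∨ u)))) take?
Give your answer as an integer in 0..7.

¬u = ¬1 = 6
u ⊃ ¬u = 1 ⊃ 6 = 7
v ≡ (u ⊃ ¬u) = 4 ≡ 7 = 4
v ⊃ v = 4 ⊃ 4 = 7
v ≡ (v ⊃ v) = 4 ≡ 7 = 4
¬(v ≡ (v ⊃ v)) = ¬4 = 3
(v ≡ (u ⊃ ¬u)) ≡ ¬(v ≡ (v ⊃ v)) = 4 ≡ 3 = 6
v ⊃ u = 4 ⊃ 1 = 4
(v ⊃ u) ∨ u = 4 ∨ 1 = 4
¬((v ⊃ u) ∨ u) = ¬4 = 3
((v ≡ (u ⊃ ¬u)) ≡ ¬(v ≡ (v ⊃ v))) ∧ ¬((v ⊃ u) ∨ u) = 6 ∧ 3 = 3
v ⊃ u = 4 ⊃ 1 = 4
v ⊃ v = 4 ⊃ 4 = 7
(v ⊃ v) ⊃ u = 7 ⊃ 1 = 1
(v ⊃ u) ⊃ ((v ⊃ v) ⊃ u) = 4 ⊃ 1 = 4
v ≡ u = 4 ≡ 1 = 4
v ∨ u = 4 ∨ 1 = 4
v ≡ (v ∨ u) = 4 ≡ 4 = 7
(v ≡ u) ⊃ (v ≡ (v ∨ u)) = 4 ⊃ 7 = 7
¬((v ≡ u) ⊃ (v ≡ (v ∨ u))) = ¬7 = 0
((v ⊃ u) ⊃ ((v ⊃ v) ⊃ u)) ∨ ¬((v ≡ u) ⊃ (v ≡ (v ∨ u))) = 4 ∨ 0 = 4
(((v ≡ (u ⊃ ¬u)) ≡ ¬(v ≡ (v ⊃ v))) ∧ ¬((v ⊃ u) ∨ u)) ≡ (((v ⊃ u) ⊃ ((v ⊃ v) ⊃ u)) ∨ ¬((v ≡ u) ⊃ (v ≡ (v ∨ u)))) = 3 ≡ 4 = 6

6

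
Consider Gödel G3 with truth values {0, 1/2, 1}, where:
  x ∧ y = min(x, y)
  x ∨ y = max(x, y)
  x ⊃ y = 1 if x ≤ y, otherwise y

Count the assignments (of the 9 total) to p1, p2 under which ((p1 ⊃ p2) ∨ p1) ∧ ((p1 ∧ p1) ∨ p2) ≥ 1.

5

p1 = 0, p2 = 0 ↦ 0  <
p1 = 0, p2 = 1/2 ↦ 1/2  <
p1 = 0, p2 = 1 ↦ 1  ≥
p1 = 1/2, p2 = 0 ↦ 1/2  <
p1 = 1/2, p2 = 1/2 ↦ 1/2  <
p1 = 1/2, p2 = 1 ↦ 1  ≥
p1 = 1, p2 = 0 ↦ 1  ≥
p1 = 1, p2 = 1/2 ↦ 1  ≥
p1 = 1, p2 = 1 ↦ 1  ≥
So 5 of the 9 assignments meet the threshold.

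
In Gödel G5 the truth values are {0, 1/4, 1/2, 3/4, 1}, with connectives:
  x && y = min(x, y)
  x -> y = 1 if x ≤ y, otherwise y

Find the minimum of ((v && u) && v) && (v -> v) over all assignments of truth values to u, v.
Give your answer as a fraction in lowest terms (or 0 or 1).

0

Take u = 0, v = 0:
v && u = 0 && 0 = 0
(v && u) && v = 0 && 0 = 0
v -> v = 0 -> 0 = 1
((v && u) && v) && (v -> v) = 0 && 1 = 0
No assignment yields a value below 0, so this is the minimum.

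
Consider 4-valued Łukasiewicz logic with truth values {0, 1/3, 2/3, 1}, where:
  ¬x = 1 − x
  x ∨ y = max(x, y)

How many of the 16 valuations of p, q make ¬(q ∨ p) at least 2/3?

4

p = 0, q = 0 ↦ 1  ≥
p = 0, q = 1/3 ↦ 2/3  ≥
p = 0, q = 2/3 ↦ 1/3  <
p = 0, q = 1 ↦ 0  <
p = 1/3, q = 0 ↦ 2/3  ≥
p = 1/3, q = 1/3 ↦ 2/3  ≥
p = 1/3, q = 2/3 ↦ 1/3  <
p = 1/3, q = 1 ↦ 0  <
p = 2/3, q = 0 ↦ 1/3  <
p = 2/3, q = 1/3 ↦ 1/3  <
p = 2/3, q = 2/3 ↦ 1/3  <
p = 2/3, q = 1 ↦ 0  <
p = 1, q = 0 ↦ 0  <
p = 1, q = 1/3 ↦ 0  <
p = 1, q = 2/3 ↦ 0  <
p = 1, q = 1 ↦ 0  <
So 4 of the 16 assignments meet the threshold.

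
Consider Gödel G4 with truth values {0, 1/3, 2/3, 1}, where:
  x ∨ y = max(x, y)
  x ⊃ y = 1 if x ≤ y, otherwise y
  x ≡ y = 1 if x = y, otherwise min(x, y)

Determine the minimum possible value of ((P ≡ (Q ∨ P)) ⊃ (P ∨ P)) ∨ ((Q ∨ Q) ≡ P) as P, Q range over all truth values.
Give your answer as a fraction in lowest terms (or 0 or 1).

Take P = 1/3, Q = 0:
Q ∨ P = 0 ∨ 1/3 = 1/3
P ≡ (Q ∨ P) = 1/3 ≡ 1/3 = 1
P ∨ P = 1/3 ∨ 1/3 = 1/3
(P ≡ (Q ∨ P)) ⊃ (P ∨ P) = 1 ⊃ 1/3 = 1/3
Q ∨ Q = 0 ∨ 0 = 0
(Q ∨ Q) ≡ P = 0 ≡ 1/3 = 0
((P ≡ (Q ∨ P)) ⊃ (P ∨ P)) ∨ ((Q ∨ Q) ≡ P) = 1/3 ∨ 0 = 1/3
No assignment yields a value below 1/3, so this is the minimum.

1/3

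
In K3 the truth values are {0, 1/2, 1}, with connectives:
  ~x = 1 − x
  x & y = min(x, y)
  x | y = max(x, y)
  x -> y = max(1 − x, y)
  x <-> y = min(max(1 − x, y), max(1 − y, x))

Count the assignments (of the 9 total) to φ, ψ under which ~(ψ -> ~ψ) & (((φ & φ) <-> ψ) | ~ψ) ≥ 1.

φ = 0, ψ = 0 ↦ 0  <
φ = 0, ψ = 1/2 ↦ 1/2  <
φ = 0, ψ = 1 ↦ 0  <
φ = 1/2, ψ = 0 ↦ 0  <
φ = 1/2, ψ = 1/2 ↦ 1/2  <
φ = 1/2, ψ = 1 ↦ 1/2  <
φ = 1, ψ = 0 ↦ 0  <
φ = 1, ψ = 1/2 ↦ 1/2  <
φ = 1, ψ = 1 ↦ 1  ≥
So 1 of the 9 assignments meets the threshold.

1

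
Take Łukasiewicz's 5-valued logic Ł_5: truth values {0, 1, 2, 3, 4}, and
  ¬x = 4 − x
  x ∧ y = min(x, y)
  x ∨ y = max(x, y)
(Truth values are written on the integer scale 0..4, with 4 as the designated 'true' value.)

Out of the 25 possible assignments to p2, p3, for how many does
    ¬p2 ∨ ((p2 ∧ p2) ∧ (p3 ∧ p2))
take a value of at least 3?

14

value 4: 6 assignments (counts)
value 3: 8 assignments (counts)
value 2: 7 assignments
value 1: 3 assignments
value 0: 1 assignment
So 14 of the 25 assignments meet the threshold.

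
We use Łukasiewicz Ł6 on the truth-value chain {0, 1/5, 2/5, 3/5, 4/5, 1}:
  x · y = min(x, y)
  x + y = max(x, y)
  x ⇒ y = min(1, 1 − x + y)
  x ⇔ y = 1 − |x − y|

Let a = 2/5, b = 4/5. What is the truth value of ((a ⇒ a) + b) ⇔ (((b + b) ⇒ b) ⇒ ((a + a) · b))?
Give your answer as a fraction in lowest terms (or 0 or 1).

a ⇒ a = 2/5 ⇒ 2/5 = 1
(a ⇒ a) + b = 1 + 4/5 = 1
b + b = 4/5 + 4/5 = 4/5
(b + b) ⇒ b = 4/5 ⇒ 4/5 = 1
a + a = 2/5 + 2/5 = 2/5
(a + a) · b = 2/5 · 4/5 = 2/5
((b + b) ⇒ b) ⇒ ((a + a) · b) = 1 ⇒ 2/5 = 2/5
((a ⇒ a) + b) ⇔ (((b + b) ⇒ b) ⇒ ((a + a) · b)) = 1 ⇔ 2/5 = 2/5

2/5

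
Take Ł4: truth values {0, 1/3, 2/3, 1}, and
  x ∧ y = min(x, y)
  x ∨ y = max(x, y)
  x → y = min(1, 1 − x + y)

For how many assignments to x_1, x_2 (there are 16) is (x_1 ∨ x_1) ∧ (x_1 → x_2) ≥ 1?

1

x_1 = 0, x_2 = 0 ↦ 0  <
x_1 = 0, x_2 = 1/3 ↦ 0  <
x_1 = 0, x_2 = 2/3 ↦ 0  <
x_1 = 0, x_2 = 1 ↦ 0  <
x_1 = 1/3, x_2 = 0 ↦ 1/3  <
x_1 = 1/3, x_2 = 1/3 ↦ 1/3  <
x_1 = 1/3, x_2 = 2/3 ↦ 1/3  <
x_1 = 1/3, x_2 = 1 ↦ 1/3  <
x_1 = 2/3, x_2 = 0 ↦ 1/3  <
x_1 = 2/3, x_2 = 1/3 ↦ 2/3  <
x_1 = 2/3, x_2 = 2/3 ↦ 2/3  <
x_1 = 2/3, x_2 = 1 ↦ 2/3  <
x_1 = 1, x_2 = 0 ↦ 0  <
x_1 = 1, x_2 = 1/3 ↦ 1/3  <
x_1 = 1, x_2 = 2/3 ↦ 2/3  <
x_1 = 1, x_2 = 1 ↦ 1  ≥
So 1 of the 16 assignments meets the threshold.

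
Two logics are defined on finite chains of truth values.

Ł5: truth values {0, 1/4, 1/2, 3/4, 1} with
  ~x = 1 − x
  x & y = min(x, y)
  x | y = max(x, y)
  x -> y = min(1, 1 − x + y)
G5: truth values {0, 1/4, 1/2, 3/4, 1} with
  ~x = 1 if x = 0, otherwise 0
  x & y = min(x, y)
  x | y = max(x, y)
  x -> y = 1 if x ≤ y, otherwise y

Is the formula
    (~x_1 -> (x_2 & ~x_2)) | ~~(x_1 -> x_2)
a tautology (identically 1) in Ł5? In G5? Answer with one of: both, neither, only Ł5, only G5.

only G5

In Ł5: at x_1 = 1/4, x_2 = 0 the value is 3/4 — not a tautology.
In G5: every assignment gives 1 — tautology.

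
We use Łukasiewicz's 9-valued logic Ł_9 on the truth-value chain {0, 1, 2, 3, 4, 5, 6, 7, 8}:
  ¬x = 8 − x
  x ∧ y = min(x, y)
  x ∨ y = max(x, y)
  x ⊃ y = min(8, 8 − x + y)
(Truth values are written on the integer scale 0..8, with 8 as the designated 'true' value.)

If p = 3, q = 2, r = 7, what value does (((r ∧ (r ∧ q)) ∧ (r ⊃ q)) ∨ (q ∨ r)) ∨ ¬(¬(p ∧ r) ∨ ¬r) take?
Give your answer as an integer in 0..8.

r ∧ q = 7 ∧ 2 = 2
r ∧ (r ∧ q) = 7 ∧ 2 = 2
r ⊃ q = 7 ⊃ 2 = 3
(r ∧ (r ∧ q)) ∧ (r ⊃ q) = 2 ∧ 3 = 2
q ∨ r = 2 ∨ 7 = 7
((r ∧ (r ∧ q)) ∧ (r ⊃ q)) ∨ (q ∨ r) = 2 ∨ 7 = 7
p ∧ r = 3 ∧ 7 = 3
¬(p ∧ r) = ¬3 = 5
¬r = ¬7 = 1
¬(p ∧ r) ∨ ¬r = 5 ∨ 1 = 5
¬(¬(p ∧ r) ∨ ¬r) = ¬5 = 3
(((r ∧ (r ∧ q)) ∧ (r ⊃ q)) ∨ (q ∨ r)) ∨ ¬(¬(p ∧ r) ∨ ¬r) = 7 ∨ 3 = 7

7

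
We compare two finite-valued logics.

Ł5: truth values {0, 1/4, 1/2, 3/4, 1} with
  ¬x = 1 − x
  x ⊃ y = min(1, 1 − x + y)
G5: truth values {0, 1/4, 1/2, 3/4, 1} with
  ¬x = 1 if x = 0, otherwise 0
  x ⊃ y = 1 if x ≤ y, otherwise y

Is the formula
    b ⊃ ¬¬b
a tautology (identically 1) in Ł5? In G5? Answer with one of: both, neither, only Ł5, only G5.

both

In Ł5: every assignment gives 1 — tautology.
In G5: every assignment gives 1 — tautology.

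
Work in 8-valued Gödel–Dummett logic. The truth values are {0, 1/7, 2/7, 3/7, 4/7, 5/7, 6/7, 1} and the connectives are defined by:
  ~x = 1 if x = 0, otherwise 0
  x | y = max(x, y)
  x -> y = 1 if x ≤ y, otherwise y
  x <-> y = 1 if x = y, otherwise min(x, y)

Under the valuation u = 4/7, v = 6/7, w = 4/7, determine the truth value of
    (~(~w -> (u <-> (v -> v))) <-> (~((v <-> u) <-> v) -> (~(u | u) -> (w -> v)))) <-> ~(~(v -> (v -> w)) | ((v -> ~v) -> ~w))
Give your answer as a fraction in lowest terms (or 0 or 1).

1

~w = ~4/7 = 0
v -> v = 6/7 -> 6/7 = 1
u <-> (v -> v) = 4/7 <-> 1 = 4/7
~w -> (u <-> (v -> v)) = 0 -> 4/7 = 1
~(~w -> (u <-> (v -> v))) = ~1 = 0
v <-> u = 6/7 <-> 4/7 = 4/7
(v <-> u) <-> v = 4/7 <-> 6/7 = 4/7
~((v <-> u) <-> v) = ~4/7 = 0
u | u = 4/7 | 4/7 = 4/7
~(u | u) = ~4/7 = 0
w -> v = 4/7 -> 6/7 = 1
~(u | u) -> (w -> v) = 0 -> 1 = 1
~((v <-> u) <-> v) -> (~(u | u) -> (w -> v)) = 0 -> 1 = 1
~(~w -> (u <-> (v -> v))) <-> (~((v <-> u) <-> v) -> (~(u | u) -> (w -> v))) = 0 <-> 1 = 0
v -> w = 6/7 -> 4/7 = 4/7
v -> (v -> w) = 6/7 -> 4/7 = 4/7
~(v -> (v -> w)) = ~4/7 = 0
~v = ~6/7 = 0
v -> ~v = 6/7 -> 0 = 0
~w = ~4/7 = 0
(v -> ~v) -> ~w = 0 -> 0 = 1
~(v -> (v -> w)) | ((v -> ~v) -> ~w) = 0 | 1 = 1
~(~(v -> (v -> w)) | ((v -> ~v) -> ~w)) = ~1 = 0
(~(~w -> (u <-> (v -> v))) <-> (~((v <-> u) <-> v) -> (~(u | u) -> (w -> v)))) <-> ~(~(v -> (v -> w)) | ((v -> ~v) -> ~w)) = 0 <-> 0 = 1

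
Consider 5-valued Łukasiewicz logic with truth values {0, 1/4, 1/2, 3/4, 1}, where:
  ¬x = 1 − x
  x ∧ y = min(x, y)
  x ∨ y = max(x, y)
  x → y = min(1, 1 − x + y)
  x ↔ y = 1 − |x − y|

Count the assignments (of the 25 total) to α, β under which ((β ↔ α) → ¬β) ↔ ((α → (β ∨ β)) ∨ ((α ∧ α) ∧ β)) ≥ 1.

value 1: 6 assignments (counts)
value 3/4: 7 assignments
value 1/2: 6 assignments
value 1/4: 4 assignments
value 0: 2 assignments
So 6 of the 25 assignments meet the threshold.

6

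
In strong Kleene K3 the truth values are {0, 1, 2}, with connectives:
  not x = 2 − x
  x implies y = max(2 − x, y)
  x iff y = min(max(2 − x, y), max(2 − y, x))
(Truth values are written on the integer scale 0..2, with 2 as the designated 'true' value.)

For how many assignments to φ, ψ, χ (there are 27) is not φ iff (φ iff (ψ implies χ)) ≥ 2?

2

value 2: 2 assignments (counts)
value 1: 15 assignments
value 0: 10 assignments
So 2 of the 27 assignments meet the threshold.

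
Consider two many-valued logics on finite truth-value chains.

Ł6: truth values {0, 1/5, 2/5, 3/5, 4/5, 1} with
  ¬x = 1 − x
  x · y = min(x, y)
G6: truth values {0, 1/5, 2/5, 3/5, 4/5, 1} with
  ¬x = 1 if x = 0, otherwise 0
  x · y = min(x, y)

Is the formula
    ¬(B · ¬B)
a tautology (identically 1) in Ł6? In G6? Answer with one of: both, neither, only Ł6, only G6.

In Ł6: at B = 1/5 the value is 4/5 — not a tautology.
In G6: every assignment gives 1 — tautology.

only G6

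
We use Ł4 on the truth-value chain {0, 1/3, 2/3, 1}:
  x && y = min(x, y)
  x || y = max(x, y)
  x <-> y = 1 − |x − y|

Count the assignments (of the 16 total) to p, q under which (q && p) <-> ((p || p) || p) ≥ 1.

10

p = 0, q = 0 ↦ 1  ≥
p = 0, q = 1/3 ↦ 1  ≥
p = 0, q = 2/3 ↦ 1  ≥
p = 0, q = 1 ↦ 1  ≥
p = 1/3, q = 0 ↦ 2/3  <
p = 1/3, q = 1/3 ↦ 1  ≥
p = 1/3, q = 2/3 ↦ 1  ≥
p = 1/3, q = 1 ↦ 1  ≥
p = 2/3, q = 0 ↦ 1/3  <
p = 2/3, q = 1/3 ↦ 2/3  <
p = 2/3, q = 2/3 ↦ 1  ≥
p = 2/3, q = 1 ↦ 1  ≥
p = 1, q = 0 ↦ 0  <
p = 1, q = 1/3 ↦ 1/3  <
p = 1, q = 2/3 ↦ 2/3  <
p = 1, q = 1 ↦ 1  ≥
So 10 of the 16 assignments meet the threshold.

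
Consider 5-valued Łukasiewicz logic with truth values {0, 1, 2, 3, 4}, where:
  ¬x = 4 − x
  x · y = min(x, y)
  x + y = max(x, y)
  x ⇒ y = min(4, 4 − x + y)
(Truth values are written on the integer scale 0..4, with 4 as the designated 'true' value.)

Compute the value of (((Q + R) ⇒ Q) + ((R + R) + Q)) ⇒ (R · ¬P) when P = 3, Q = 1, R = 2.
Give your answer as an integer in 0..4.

Q + R = 1 + 2 = 2
(Q + R) ⇒ Q = 2 ⇒ 1 = 3
R + R = 2 + 2 = 2
(R + R) + Q = 2 + 1 = 2
((Q + R) ⇒ Q) + ((R + R) + Q) = 3 + 2 = 3
¬P = ¬3 = 1
R · ¬P = 2 · 1 = 1
(((Q + R) ⇒ Q) + ((R + R) + Q)) ⇒ (R · ¬P) = 3 ⇒ 1 = 2

2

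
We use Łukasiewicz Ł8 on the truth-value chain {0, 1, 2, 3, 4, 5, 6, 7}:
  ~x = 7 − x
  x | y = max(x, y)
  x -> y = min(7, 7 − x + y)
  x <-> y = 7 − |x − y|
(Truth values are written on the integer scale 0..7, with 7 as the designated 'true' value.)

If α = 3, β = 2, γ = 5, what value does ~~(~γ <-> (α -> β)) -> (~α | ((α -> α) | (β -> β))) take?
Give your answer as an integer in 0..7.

7

~γ = ~5 = 2
α -> β = 3 -> 2 = 6
~γ <-> (α -> β) = 2 <-> 6 = 3
~(~γ <-> (α -> β)) = ~3 = 4
~~(~γ <-> (α -> β)) = ~4 = 3
~α = ~3 = 4
α -> α = 3 -> 3 = 7
β -> β = 2 -> 2 = 7
(α -> α) | (β -> β) = 7 | 7 = 7
~α | ((α -> α) | (β -> β)) = 4 | 7 = 7
~~(~γ <-> (α -> β)) -> (~α | ((α -> α) | (β -> β))) = 3 -> 7 = 7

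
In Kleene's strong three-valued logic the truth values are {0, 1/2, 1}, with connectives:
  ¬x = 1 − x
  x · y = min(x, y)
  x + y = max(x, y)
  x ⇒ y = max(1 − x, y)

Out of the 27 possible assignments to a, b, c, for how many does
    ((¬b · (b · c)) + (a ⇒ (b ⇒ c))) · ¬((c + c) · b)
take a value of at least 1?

11

value 1: 11 assignments (counts)
value 1/2: 12 assignments
value 0: 4 assignments
So 11 of the 27 assignments meet the threshold.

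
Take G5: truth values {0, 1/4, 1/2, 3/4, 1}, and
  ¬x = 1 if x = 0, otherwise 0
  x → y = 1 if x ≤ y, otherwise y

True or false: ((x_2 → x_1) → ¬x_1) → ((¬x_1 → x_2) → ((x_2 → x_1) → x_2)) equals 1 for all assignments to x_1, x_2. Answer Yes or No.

Yes

At x_1 = 0, x_2 = 1/4, for instance:
x_2 → x_1 = 1/4 → 0 = 0
¬x_1 = ¬0 = 1
(x_2 → x_1) → ¬x_1 = 0 → 1 = 1
¬x_1 → x_2 = 1 → 1/4 = 1/4
(x_2 → x_1) → x_2 = 0 → 1/4 = 1
(¬x_1 → x_2) → ((x_2 → x_1) → x_2) = 1/4 → 1 = 1
((x_2 → x_1) → ¬x_1) → ((¬x_1 → x_2) → ((x_2 → x_1) → x_2)) = 1 → 1 = 1
and checking the remaining 24 assignments likewise gives ≥ 1 in every case.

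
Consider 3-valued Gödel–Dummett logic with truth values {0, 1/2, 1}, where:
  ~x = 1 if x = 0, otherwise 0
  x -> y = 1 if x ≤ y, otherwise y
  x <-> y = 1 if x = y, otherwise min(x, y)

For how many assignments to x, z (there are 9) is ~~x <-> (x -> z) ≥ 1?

x = 0, z = 0 ↦ 0  <
x = 0, z = 1/2 ↦ 0  <
x = 0, z = 1 ↦ 0  <
x = 1/2, z = 0 ↦ 0  <
x = 1/2, z = 1/2 ↦ 1  ≥
x = 1/2, z = 1 ↦ 1  ≥
x = 1, z = 0 ↦ 0  <
x = 1, z = 1/2 ↦ 1/2  <
x = 1, z = 1 ↦ 1  ≥
So 3 of the 9 assignments meet the threshold.

3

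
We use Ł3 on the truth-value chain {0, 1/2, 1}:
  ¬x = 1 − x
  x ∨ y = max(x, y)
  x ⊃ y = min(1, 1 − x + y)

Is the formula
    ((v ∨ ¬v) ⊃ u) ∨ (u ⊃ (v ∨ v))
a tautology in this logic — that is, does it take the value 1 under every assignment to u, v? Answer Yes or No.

Counterexample: take u = 1/2, v = 0.
¬v = ¬0 = 1
v ∨ ¬v = 0 ∨ 1 = 1
(v ∨ ¬v) ⊃ u = 1 ⊃ 1/2 = 1/2
v ∨ v = 0 ∨ 0 = 0
u ⊃ (v ∨ v) = 1/2 ⊃ 0 = 1/2
((v ∨ ¬v) ⊃ u) ∨ (u ⊃ (v ∨ v)) = 1/2 ∨ 1/2 = 1/2
This gives 1/2 ≠ 1.

No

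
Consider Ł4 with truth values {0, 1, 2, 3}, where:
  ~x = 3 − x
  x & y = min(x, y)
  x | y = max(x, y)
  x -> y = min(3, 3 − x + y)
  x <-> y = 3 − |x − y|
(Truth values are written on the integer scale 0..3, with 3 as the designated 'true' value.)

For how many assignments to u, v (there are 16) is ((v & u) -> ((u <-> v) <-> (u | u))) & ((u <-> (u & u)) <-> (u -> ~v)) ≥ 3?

u = 0, v = 0 ↦ 3  ≥
u = 0, v = 1 ↦ 3  ≥
u = 0, v = 2 ↦ 3  ≥
u = 0, v = 3 ↦ 3  ≥
u = 1, v = 0 ↦ 3  ≥
u = 1, v = 1 ↦ 3  ≥
u = 1, v = 2 ↦ 3  ≥
u = 1, v = 3 ↦ 2  <
u = 2, v = 0 ↦ 3  ≥
u = 2, v = 1 ↦ 3  ≥
u = 2, v = 2 ↦ 2  <
u = 2, v = 3 ↦ 1  <
u = 3, v = 0 ↦ 3  ≥
u = 3, v = 1 ↦ 2  <
u = 3, v = 2 ↦ 1  <
u = 3, v = 3 ↦ 0  <
So 10 of the 16 assignments meet the threshold.

10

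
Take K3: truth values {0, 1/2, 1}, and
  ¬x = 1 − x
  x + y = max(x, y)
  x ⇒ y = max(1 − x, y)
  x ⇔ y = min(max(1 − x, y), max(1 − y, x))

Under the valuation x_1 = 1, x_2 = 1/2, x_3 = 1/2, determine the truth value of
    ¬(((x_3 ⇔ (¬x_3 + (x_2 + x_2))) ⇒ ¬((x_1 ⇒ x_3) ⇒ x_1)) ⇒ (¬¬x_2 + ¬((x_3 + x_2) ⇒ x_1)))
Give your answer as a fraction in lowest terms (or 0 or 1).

1/2

¬x_3 = ¬1/2 = 1/2
x_2 + x_2 = 1/2 + 1/2 = 1/2
¬x_3 + (x_2 + x_2) = 1/2 + 1/2 = 1/2
x_3 ⇔ (¬x_3 + (x_2 + x_2)) = 1/2 ⇔ 1/2 = 1/2
x_1 ⇒ x_3 = 1 ⇒ 1/2 = 1/2
(x_1 ⇒ x_3) ⇒ x_1 = 1/2 ⇒ 1 = 1
¬((x_1 ⇒ x_3) ⇒ x_1) = ¬1 = 0
(x_3 ⇔ (¬x_3 + (x_2 + x_2))) ⇒ ¬((x_1 ⇒ x_3) ⇒ x_1) = 1/2 ⇒ 0 = 1/2
¬x_2 = ¬1/2 = 1/2
¬¬x_2 = ¬1/2 = 1/2
x_3 + x_2 = 1/2 + 1/2 = 1/2
(x_3 + x_2) ⇒ x_1 = 1/2 ⇒ 1 = 1
¬((x_3 + x_2) ⇒ x_1) = ¬1 = 0
¬¬x_2 + ¬((x_3 + x_2) ⇒ x_1) = 1/2 + 0 = 1/2
((x_3 ⇔ (¬x_3 + (x_2 + x_2))) ⇒ ¬((x_1 ⇒ x_3) ⇒ x_1)) ⇒ (¬¬x_2 + ¬((x_3 + x_2) ⇒ x_1)) = 1/2 ⇒ 1/2 = 1/2
¬(((x_3 ⇔ (¬x_3 + (x_2 + x_2))) ⇒ ¬((x_1 ⇒ x_3) ⇒ x_1)) ⇒ (¬¬x_2 + ¬((x_3 + x_2) ⇒ x_1))) = ¬1/2 = 1/2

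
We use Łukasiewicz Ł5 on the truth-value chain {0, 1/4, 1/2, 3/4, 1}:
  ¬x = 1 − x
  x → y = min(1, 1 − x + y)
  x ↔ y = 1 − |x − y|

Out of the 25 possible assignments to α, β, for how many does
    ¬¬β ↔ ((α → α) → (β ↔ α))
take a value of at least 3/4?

14

value 1: 7 assignments (counts)
value 3/4: 7 assignments (counts)
value 1/2: 6 assignments
value 1/4: 3 assignments
value 0: 2 assignments
So 14 of the 25 assignments meet the threshold.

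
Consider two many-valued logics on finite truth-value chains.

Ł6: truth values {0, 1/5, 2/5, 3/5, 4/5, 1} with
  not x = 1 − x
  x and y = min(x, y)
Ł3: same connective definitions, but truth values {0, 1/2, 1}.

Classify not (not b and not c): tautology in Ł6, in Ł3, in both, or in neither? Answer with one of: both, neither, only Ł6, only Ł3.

In Ł6: at b = 0, c = 0 the value is 0 — not a tautology.
In Ł3: at b = 0, c = 0 the value is 0 — not a tautology.

neither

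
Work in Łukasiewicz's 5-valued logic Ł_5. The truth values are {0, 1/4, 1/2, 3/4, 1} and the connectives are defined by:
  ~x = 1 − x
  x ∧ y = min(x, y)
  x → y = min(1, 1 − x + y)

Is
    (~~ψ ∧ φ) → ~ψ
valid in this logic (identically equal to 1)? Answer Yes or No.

Counterexample: take φ = 1/4, ψ = 1.
~ψ = ~1 = 0
~~ψ = ~0 = 1
~~ψ ∧ φ = 1 ∧ 1/4 = 1/4
~ψ = ~1 = 0
(~~ψ ∧ φ) → ~ψ = 1/4 → 0 = 3/4
This gives 3/4 ≠ 1.

No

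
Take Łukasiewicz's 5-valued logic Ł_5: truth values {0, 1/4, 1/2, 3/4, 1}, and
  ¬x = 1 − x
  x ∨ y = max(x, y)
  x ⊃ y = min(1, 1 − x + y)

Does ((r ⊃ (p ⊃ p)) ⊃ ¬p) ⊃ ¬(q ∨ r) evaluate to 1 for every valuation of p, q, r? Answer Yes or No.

No

Counterexample: take p = 0, q = 0, r = 1/4.
p ⊃ p = 0 ⊃ 0 = 1
r ⊃ (p ⊃ p) = 1/4 ⊃ 1 = 1
¬p = ¬0 = 1
(r ⊃ (p ⊃ p)) ⊃ ¬p = 1 ⊃ 1 = 1
q ∨ r = 0 ∨ 1/4 = 1/4
¬(q ∨ r) = ¬1/4 = 3/4
((r ⊃ (p ⊃ p)) ⊃ ¬p) ⊃ ¬(q ∨ r) = 1 ⊃ 3/4 = 3/4
This gives 3/4 ≠ 1.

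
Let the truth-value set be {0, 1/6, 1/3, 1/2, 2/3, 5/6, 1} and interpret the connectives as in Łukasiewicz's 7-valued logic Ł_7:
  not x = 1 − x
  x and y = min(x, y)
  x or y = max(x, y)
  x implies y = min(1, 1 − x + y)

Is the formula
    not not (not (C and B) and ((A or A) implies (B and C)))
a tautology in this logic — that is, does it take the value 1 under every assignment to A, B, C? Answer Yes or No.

Counterexample: take A = 0, B = 1/6, C = 1/6.
C and B = 1/6 and 1/6 = 1/6
not (C and B) = not 1/6 = 5/6
A or A = 0 or 0 = 0
B and C = 1/6 and 1/6 = 1/6
(A or A) implies (B and C) = 0 implies 1/6 = 1
not (C and B) and ((A or A) implies (B and C)) = 5/6 and 1 = 5/6
not (not (C and B) and ((A or A) implies (B and C))) = not 5/6 = 1/6
not not (not (C and B) and ((A or A) implies (B and C))) = not 1/6 = 5/6
This gives 5/6 ≠ 1.

No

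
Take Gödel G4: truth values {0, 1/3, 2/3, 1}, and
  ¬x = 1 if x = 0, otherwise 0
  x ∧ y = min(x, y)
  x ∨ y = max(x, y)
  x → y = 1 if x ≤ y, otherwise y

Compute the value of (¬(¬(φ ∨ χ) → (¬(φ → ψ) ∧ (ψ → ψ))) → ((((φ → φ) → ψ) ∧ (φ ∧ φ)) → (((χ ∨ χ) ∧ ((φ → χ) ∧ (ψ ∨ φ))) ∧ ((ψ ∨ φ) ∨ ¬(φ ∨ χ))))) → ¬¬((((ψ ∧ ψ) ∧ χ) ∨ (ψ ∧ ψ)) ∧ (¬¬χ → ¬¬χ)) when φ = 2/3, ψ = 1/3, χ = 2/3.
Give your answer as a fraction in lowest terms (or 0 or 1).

1

φ ∨ χ = 2/3 ∨ 2/3 = 2/3
¬(φ ∨ χ) = ¬2/3 = 0
φ → ψ = 2/3 → 1/3 = 1/3
¬(φ → ψ) = ¬1/3 = 0
ψ → ψ = 1/3 → 1/3 = 1
¬(φ → ψ) ∧ (ψ → ψ) = 0 ∧ 1 = 0
¬(φ ∨ χ) → (¬(φ → ψ) ∧ (ψ → ψ)) = 0 → 0 = 1
¬(¬(φ ∨ χ) → (¬(φ → ψ) ∧ (ψ → ψ))) = ¬1 = 0
φ → φ = 2/3 → 2/3 = 1
(φ → φ) → ψ = 1 → 1/3 = 1/3
φ ∧ φ = 2/3 ∧ 2/3 = 2/3
((φ → φ) → ψ) ∧ (φ ∧ φ) = 1/3 ∧ 2/3 = 1/3
χ ∨ χ = 2/3 ∨ 2/3 = 2/3
φ → χ = 2/3 → 2/3 = 1
ψ ∨ φ = 1/3 ∨ 2/3 = 2/3
(φ → χ) ∧ (ψ ∨ φ) = 1 ∧ 2/3 = 2/3
(χ ∨ χ) ∧ ((φ → χ) ∧ (ψ ∨ φ)) = 2/3 ∧ 2/3 = 2/3
ψ ∨ φ = 1/3 ∨ 2/3 = 2/3
φ ∨ χ = 2/3 ∨ 2/3 = 2/3
¬(φ ∨ χ) = ¬2/3 = 0
(ψ ∨ φ) ∨ ¬(φ ∨ χ) = 2/3 ∨ 0 = 2/3
((χ ∨ χ) ∧ ((φ → χ) ∧ (ψ ∨ φ))) ∧ ((ψ ∨ φ) ∨ ¬(φ ∨ χ)) = 2/3 ∧ 2/3 = 2/3
(((φ → φ) → ψ) ∧ (φ ∧ φ)) → (((χ ∨ χ) ∧ ((φ → χ) ∧ (ψ ∨ φ))) ∧ ((ψ ∨ φ) ∨ ¬(φ ∨ χ))) = 1/3 → 2/3 = 1
¬(¬(φ ∨ χ) → (¬(φ → ψ) ∧ (ψ → ψ))) → ((((φ → φ) → ψ) ∧ (φ ∧ φ)) → (((χ ∨ χ) ∧ ((φ → χ) ∧ (ψ ∨ φ))) ∧ ((ψ ∨ φ) ∨ ¬(φ ∨ χ)))) = 0 → 1 = 1
ψ ∧ ψ = 1/3 ∧ 1/3 = 1/3
(ψ ∧ ψ) ∧ χ = 1/3 ∧ 2/3 = 1/3
ψ ∧ ψ = 1/3 ∧ 1/3 = 1/3
((ψ ∧ ψ) ∧ χ) ∨ (ψ ∧ ψ) = 1/3 ∨ 1/3 = 1/3
¬χ = ¬2/3 = 0
¬¬χ = ¬0 = 1
¬χ = ¬2/3 = 0
¬¬χ = ¬0 = 1
¬¬χ → ¬¬χ = 1 → 1 = 1
(((ψ ∧ ψ) ∧ χ) ∨ (ψ ∧ ψ)) ∧ (¬¬χ → ¬¬χ) = 1/3 ∧ 1 = 1/3
¬((((ψ ∧ ψ) ∧ χ) ∨ (ψ ∧ ψ)) ∧ (¬¬χ → ¬¬χ)) = ¬1/3 = 0
¬¬((((ψ ∧ ψ) ∧ χ) ∨ (ψ ∧ ψ)) ∧ (¬¬χ → ¬¬χ)) = ¬0 = 1
(¬(¬(φ ∨ χ) → (¬(φ → ψ) ∧ (ψ → ψ))) → ((((φ → φ) → ψ) ∧ (φ ∧ φ)) → (((χ ∨ χ) ∧ ((φ → χ) ∧ (ψ ∨ φ))) ∧ ((ψ ∨ φ) ∨ ¬(φ ∨ χ))))) → ¬¬((((ψ ∧ ψ) ∧ χ) ∨ (ψ ∧ ψ)) ∧ (¬¬χ → ¬¬χ)) = 1 → 1 = 1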